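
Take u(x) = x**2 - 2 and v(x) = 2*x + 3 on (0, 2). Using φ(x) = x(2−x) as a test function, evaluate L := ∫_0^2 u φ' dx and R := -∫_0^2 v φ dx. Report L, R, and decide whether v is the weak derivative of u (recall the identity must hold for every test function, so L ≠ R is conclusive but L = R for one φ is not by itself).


LHS = -8/3, RHS = -20/3. No, v is not the weak derivative of u.

u(x) = x**2 - 2, classical derivative u'(x) = 2*x.
φ(x) = x(2−x), so φ'(x) = 2 - 2*x.
Note φ(0) = φ(2) = 0, so the boundary term u·φ vanishes.
LHS = ∫_0^2 u(x) φ'(x) dx = ∫_0^2 (-2*x^3 + 2*x^2 + 4*x - 4) dx. Term by term:
  ∫_0^2 -2*x^3 dx = -8;  ∫_0^2 2*x^2 dx = 16/3;  ∫_0^2 4*x dx = 8;
  ∫_0^2 -4 dx = -8.
Sum: -8 + 16/3 + 8 − 8 = -8/3.
So LHS = -8/3.
∫_0^2 v(x) φ(x) dx = ∫_0^2 (-2*x^3 + x^2 + 6*x) dx. Term by term:
  ∫_0^2 -2*x^3 dx = -8;  ∫_0^2 x^2 dx = 8/3;  ∫_0^2 6*x dx = 12.
Sum: -8 + 8/3 + 12 = 20/3.
So RHS = -∫_0^2 v(x) φ(x) dx = -20/3.
LHS − RHS = 4 ≠ 0, so the identity fails.
(For a valid weak derivative the identity must hold for EVERY test function, in particular this one. The failure shows v is NOT the weak derivative of u.)
Correct weak derivative would be u'(x) = 2*x.


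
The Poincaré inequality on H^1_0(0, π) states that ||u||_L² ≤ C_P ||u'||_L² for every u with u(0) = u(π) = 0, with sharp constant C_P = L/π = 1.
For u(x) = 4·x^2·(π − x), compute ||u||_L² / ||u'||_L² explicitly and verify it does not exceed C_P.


||u||_L² / ||u'||_L² = sqrt(14)*π/14 < C_P = 1.

u(x) = 4·x^2·(π − x), so u'(x) = 4*x*(-3*x + 2*π).
u(x) = 4·x^2·(π − x) vanishes at x = 0 and x = π, so u ∈ H^1_0(0, π). Differentiate via the product rule and integrate the resulting polynomials term by term.
  ∫_0^π u² dx = ∫_0^π (16*x^6 - 32*π*x^5 + 16*π^2*x^4) dx. Term by term:
    ∫_0^π 16*x^6 dx = 16*π^7/7;  ∫_0^π -32*π*x^5 dx = -16*π^7/3;  ∫_0^π 16*π^2*x^4 dx = 16*π^7/5.
  Sum: 16*π^7/7 − 16*π^7/3 + 16*π^7/5 = 16*π^7/105.
  ∫_0^π (u')² dx = ∫_0^π (144*x^4 - 192*π*x^3 + 64*π^2*x^2) dx. Term by term:
    ∫_0^π 144*x^4 dx = 144*π^5/5;  ∫_0^π -192*π*x^3 dx = -48*π^5;  ∫_0^π 64*π^2*x^2 dx = 64*π^5/3.
  Sum: 144*π^5/5 − 48*π^5 + 64*π^5/3 = 32*π^5/15.
∫_0^π u² dx = 16*π^7/105, so ||u||_L² = 4*sqrt(105)*π^(7/2)/105.
∫_0^π (u')² dx = 32*π^5/15, so ||u'||_L² = 4*sqrt(30)*π^(5/2)/15.
Ratio ||u||_L² / ||u'||_L² = sqrt(14)*π/14.
Sharp Poincaré constant on H^1_0(0, π) is C_P = L/π = 1, achieved by sin(x).
A polynomial bump cannot attain the sharp Poincaré constant (only the first sine eigenfunction does), so the ratio is strictly less than C_P, consistent with ||u||_L² ≤ C_P ||u'||_L².


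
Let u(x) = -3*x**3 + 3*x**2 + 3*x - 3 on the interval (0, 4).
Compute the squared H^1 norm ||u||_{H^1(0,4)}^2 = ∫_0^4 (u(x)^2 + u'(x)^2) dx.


||u||_{H^1}^2 = 649416/35

The H^1 norm (squared) on an interval (0, L) is
  ||u||_{H^1}^2 = ∫_0^L u(x)^2 dx + ∫_0^L u'(x)^2 dx.
Compute u'(x) = -9*x**2 + 6*x + 3.
Then u(x)^2 = 9*x**6 - 18*x**5 - 9*x**4 + 36*x**3 - 9*x**2 - 18*x + 9 and u'(x)^2 = 81*x**4 - 108*x**3 - 18*x**2 + 36*x + 9.
Integrate each monomial from 0 to 4 using ∫_0^4 c·x^n dx = c·4^(n+1)/(n+1):
  ∫_0^4 u(x)^2 dx = ∫_0^4 (9*x^6 - 18*x^5 - 9*x^4 + 36*x^3 - 9*x^2 - 18*x + 9) dx. Term by term:
    ∫_0^4 9*x^6 dx = 147456/7;  ∫_0^4 -18*x^5 dx = -12288;  ∫_0^4 -9*x^4 dx = -9216/5;
    ∫_0^4 36*x^3 dx = 2304;  ∫_0^4 -9*x^2 dx = -192;  ∫_0^4 -18*x dx = -144;
    ∫_0^4 9 dx = 36.
  Sum: 147456/7 − 12288 − 9216/5 + 2304 − 192 − 144 + 36 = 312828/35.
  ∫_0^4 u'(x)^2 dx = ∫_0^4 (81*x^4 - 108*x^3 - 18*x^2 + 36*x + 9) dx. Term by term:
    ∫_0^4 81*x^4 dx = 82944/5;  ∫_0^4 -108*x^3 dx = -6912;  ∫_0^4 -18*x^2 dx = -384;
    ∫_0^4 36*x dx = 288;  ∫_0^4 9 dx = 36.
  Sum: 82944/5 − 6912 − 384 + 288 + 36 = 48084/5.
Adding: ||u||_{H^1}^2 = 312828/35 + 48084/5 = 649416/35.


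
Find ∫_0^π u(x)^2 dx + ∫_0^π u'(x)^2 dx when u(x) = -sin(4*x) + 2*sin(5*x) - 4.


||u||_{H^1(0,π)}^2 = -32/5 + 153*π/2

u'(x) = -4*cos(4*x) + 10*cos(5*x).
Expand u² and (u')² and integrate term by term on (0, π), using: for integers n ≥ 1, ∫_0^π sin²(nx) dx = ∫_0^π cos²(nx) dx = π/2; for n ≠ n', ∫_0^π sin(nx)sin(n'x) dx = ∫_0^π cos(nx)cos(n'x) dx = 0; and by product-to-sum, ∫_0^π sin(nx)cos(n'x) dx = ½∫_0^π [sin((n+n')x) + sin((n−n')x)] dx, which is 0 when n+n' is even and 2n/(n²−n'²) when n+n' is odd (it need not vanish on (0, π)). For the constant mode: ∫_0^π 1 dx = π, ∫_0^π cos(nx) dx = 0, ∫_0^π sin(nx) dx = (1−(−1)^n)/n.
  u² squared terms: (-4)²·∫1 dx = 16·π = 16*π;  (-1)²·∫sin(4x)² dx = 1·π/2 = π/2;  (2)²·∫sin(5x)² dx = 4·π/2 = 2*π.
  u² cross terms: 2·(-4)·(-1)·∫1·sin(4x) dx = 8·(0) = 0;  2·(-4)·(2)·∫1·sin(5x) dx = -16·(2/5) = -32/5;  2·(-1)·(2)·∫sin(4x)·sin(5x) dx = -4·(0) = 0.
  So ∫_0^π u² dx = 16*π + π/2 + 2*π + 0 − 32/5 + 0 = -32/5 + 37*π/2.
  (u')² squared terms: (-4)²·∫cos(4x)² dx = 16·π/2 = 8*π;  (10)²·∫cos(5x)² dx = 100·π/2 = 50*π.
  (u')² cross terms: 2·(-4)·(10)·∫cos(4x)·cos(5x) dx = -80·(0) = 0.
  So ∫_0^π (u')² dx = 8*π + 50*π + 0 = 58*π.
||u||_{H^1}^2 = (-32/5 + 37*π/2) + (58*π) = -32/5 + 153*π/2.


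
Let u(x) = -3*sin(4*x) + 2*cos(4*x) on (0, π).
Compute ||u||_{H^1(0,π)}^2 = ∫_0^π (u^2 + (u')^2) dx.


||u||_{H^1(0,π)}^2 = 221*π/2

u'(x) = -8*sin(4*x) - 12*cos(4*x).
Expand u² and (u')² and integrate term by term on (0, π), using: for integers n ≥ 1, ∫_0^π sin²(nx) dx = ∫_0^π cos²(nx) dx = π/2; for n ≠ n', ∫_0^π sin(nx)sin(n'x) dx = ∫_0^π cos(nx)cos(n'x) dx = 0; and by product-to-sum, ∫_0^π sin(nx)cos(n'x) dx = ½∫_0^π [sin((n+n')x) + sin((n−n')x)] dx, which is 0 when n+n' is even and 2n/(n²−n'²) when n+n' is odd (it need not vanish on (0, π)).
  u² squared terms: (-3)²·∫sin(4x)² dx = 9·π/2 = 9*π/2;  (2)²·∫cos(4x)² dx = 4·π/2 = 2*π.
  u² cross terms: 2·(-3)·(2)·∫sin(4x)·cos(4x) dx = -12·(0) = 0.
  So ∫_0^π u² dx = 9*π/2 + 2*π + 0 = 13*π/2.
  (u')² squared terms: (-12)²·∫cos(4x)² dx = 144·π/2 = 72*π;  (-8)²·∫sin(4x)² dx = 64·π/2 = 32*π.
  (u')² cross terms: 2·(-12)·(-8)·∫cos(4x)·sin(4x) dx = 192·(0) = 0.
  So ∫_0^π (u')² dx = 72*π + 32*π + 0 = 104*π.
||u||_{H^1}^2 = (13*π/2) + (104*π) = 221*π/2.


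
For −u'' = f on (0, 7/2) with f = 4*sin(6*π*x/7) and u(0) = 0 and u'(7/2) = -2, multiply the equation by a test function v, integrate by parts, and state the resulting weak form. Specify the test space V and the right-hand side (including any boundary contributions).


V = {v ∈ H^1(0, 7/2) : v(0) = 0} (test functions vanish at x = 0 where u is specified); weak form: ∫_0^7/2 u'v' dx = ∫_0^7/2 (4*sin(6*π*x/7)) v dx − 2·v(7/2) for all v ∈ V.

Multiply both sides by a test function v and integrate from 0 to 7/2:
  ∫_0^7/2 −u''(x) v(x) dx = ∫_0^7/2 f(x) v(x) dx.
Integrate the LHS by parts once:
  ∫_0^7/2 −u'' v dx = −[u'(x) v(x)]_0^7/2 + ∫_0^7/2 u'(x) v'(x) dx.
Thus ∫_0^7/2 u'(x) v'(x) dx = ∫_0^7/2 f(x) v(x) dx + [u'(x) v(x)]_0^7/2.
Choose V so that boundary terms are either known or forced to vanish.
Mixed BC: u(0) = 0 (Dirichlet) and u'(7/2) = -2 (Neumann). Define V = {v ∈ H^1(0, 7/2) : v(0) = 0}. Then [u' v]_0^7/2 = u'(7/2)·v(7/2) − u'(0)·0 = − 2·v(7/2).
Weak formulation: find u (satisfying any essential BC) such that ∫_0^7/2 u'(x) v'(x) dx = ∫_0^7/2 f v dx − 2·v(7/2) for all v ∈ V (Dirichlet at 0 absorbed into V; Neumann datum at x = 7/2 contributes the boundary term).
Substituting f(x) = 4*sin(6*π*x/7), the right-hand side is ∫_0^7/2 (4*sin(6*π*x/7)) v dx − 2·v(7/2).


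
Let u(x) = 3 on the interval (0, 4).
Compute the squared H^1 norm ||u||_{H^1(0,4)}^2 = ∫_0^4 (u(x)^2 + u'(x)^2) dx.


||u||_{H^1}^2 = 36

The H^1 norm (squared) on an interval (0, L) is
  ||u||_{H^1}^2 = ∫_0^L u(x)^2 dx + ∫_0^L u'(x)^2 dx.
Compute u'(x) = 0.
Then u(x)^2 = 9 and u'(x)^2 = 0.
Integrate each monomial from 0 to 4 using ∫_0^4 c·x^n dx = c·4^(n+1)/(n+1):
  ∫_0^4 u(x)^2 dx = ∫_0^4 (9) dx. Term by term:
    ∫_0^4 9 dx = 36.
  ∫_0^4 u'(x)^2 dx = ∫_0^4 (0) dx. Term by term:
    ∫_0^4 0 dx = 0.
Adding: ||u||_{H^1}^2 = 36 + 0 = 36.


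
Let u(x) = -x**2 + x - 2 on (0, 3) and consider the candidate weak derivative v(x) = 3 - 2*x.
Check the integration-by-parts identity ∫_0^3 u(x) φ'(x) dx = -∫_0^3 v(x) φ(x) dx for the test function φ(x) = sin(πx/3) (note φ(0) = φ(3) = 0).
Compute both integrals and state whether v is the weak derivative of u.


LHS = 12/π, RHS = 0. No, v is not the weak derivative of u.

u(x) = -x**2 + x - 2, classical derivative u'(x) = 1 - 2*x.
φ(x) = sin(πx/3), so φ'(x) = π*cos(π*x/3)/3.
Note φ(0) = φ(3) = 0, so the boundary term u·φ vanishes.
LHS = ∫_0^3 u(x) φ'(x) dx = ∫_0^3 (-π*x^2*cos(π*x/3)/3 + π*x*cos(π*x/3)/3 - 2*π*cos(π*x/3)/3) dx. Term by term:
  ∫_0^3 -2*π*cos(π*x/3)/3 dx = 0;  ∫_0^3 -π*x^2*cos(π*x/3)/3 dx = 18/π;  ∫_0^3 π*x*cos(π*x/3)/3 dx = -6/π.
Sum: 0 + 18/π − 6/π = 12/π.
So LHS = 12/π.
∫_0^3 v(x) φ(x) dx = ∫_0^3 (-2*x*sin(π*x/3) + 3*sin(π*x/3)) dx. Term by term:
  ∫_0^3 3*sin(π*x/3) dx = 18/π;  ∫_0^3 -2*x*sin(π*x/3) dx = -18/π.
Sum: 18/π − 18/π = 0.
So RHS = -∫_0^3 v(x) φ(x) dx = 0.
LHS − RHS = 12/π ≠ 0, so the identity fails.
(For a valid weak derivative the identity must hold for EVERY test function, in particular this one. The failure shows v is NOT the weak derivative of u.)
Correct weak derivative would be u'(x) = 1 - 2*x.


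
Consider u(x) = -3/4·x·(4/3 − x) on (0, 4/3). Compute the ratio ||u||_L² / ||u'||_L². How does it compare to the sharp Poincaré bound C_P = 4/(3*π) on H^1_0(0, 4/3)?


||u||_L² / ||u'||_L² = 2*sqrt(10)/15 < C_P = 4/(3*π).

u(x) = -3/4·x·(4/3 − x), so u'(x) = 3*x/2 - 1.
u(x) = -3/4·x·(4/3 − x) vanishes at x = 0 and x = 4/3, so u ∈ H^1_0(0, 4/3). Differentiate via the product rule and integrate the resulting polynomials term by term.
  ∫_0^4/3 u² dx = ∫_0^4/3 (9*x^4/16 - 3*x^3/2 + x^2) dx. Term by term:
    ∫_0^4/3 9*x^4/16 dx = 64/135;  ∫_0^4/3 -3*x^3/2 dx = -32/27;  ∫_0^4/3 x^2 dx = 64/81.
  Sum: 64/135 − 32/27 + 64/81 = 32/405.
  ∫_0^4/3 (u')² dx = ∫_0^4/3 (9*x^2/4 - 3*x + 1) dx. Term by term:
    ∫_0^4/3 9*x^2/4 dx = 16/9;  ∫_0^4/3 -3*x dx = -8/3;  ∫_0^4/3 1 dx = 4/3.
  Sum: 16/9 − 8/3 + 4/3 = 4/9.
∫_0^4/3 u² dx = 32/405, so ||u||_L² = 4*sqrt(10)/45.
∫_0^4/3 (u')² dx = 4/9, so ||u'||_L² = 2/3.
Ratio ||u||_L² / ||u'||_L² = 2*sqrt(10)/15.
Sharp Poincaré constant on H^1_0(0, 4/3) is C_P = L/π = 4/(3*π), achieved by sin(3*π/4·x).
A polynomial bump cannot attain the sharp Poincaré constant (only the first sine eigenfunction does), so the ratio is strictly less than C_P, consistent with ||u||_L² ≤ C_P ||u'||_L².


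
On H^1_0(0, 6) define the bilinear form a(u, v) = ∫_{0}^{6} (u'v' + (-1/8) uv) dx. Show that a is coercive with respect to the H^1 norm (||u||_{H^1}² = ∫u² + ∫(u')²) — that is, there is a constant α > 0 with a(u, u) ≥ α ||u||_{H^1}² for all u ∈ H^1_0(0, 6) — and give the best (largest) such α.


α = (-9/2 + π^2)/(π^2 + 36)

Coercivity of a(·,·) on H^1_0(0, 6) means a(u, u) ≥ α ||u||_{H^1}² for every u ∈ H^1_0.
The interval has length L = 6, and Poincaré/coercivity depend only on L. Here a(u, u) = ∫(u')² + (-1/8)·∫u².
Here c = -1/8 < 0 with |c| < (π/L)² = π^2/36, so coercivity still holds. The condition a(u,u) ≥ α||u||_{H^1}² reads (1−α)∫(u')² ≥ (α−c)∫u². Any admissible α is ≤ 1 (rapidly oscillating u have ∫u²/∫(u')² → 0), and α = 1 would force 0 ≥ (1−c)∫u², impossible since c < 1; so 1−α > 0. By the sharp Poincaré inequality on H^1_0 of an interval of length L, ∫(u')² ≥ (π/L)²∫u² with equality for the first sine mode sin(π(x−x₀)/L) (x₀ the left endpoint), so the inequality holds for all u iff (1−α)(π/L)² ≥ α − c, i.e. α ≤ ((π/L)² + c)/((π/L)² + 1) = (1 + c(L/π)²)/(1 + (L/π)²). (Direct route, valid since c ≤ 0: Poincaré gives c∫u² ≥ c(L/π)²∫(u')², so a(u,u) ≥ (1 + c(L/π)²)∫(u')², while ||u||_{H^1}² ≤ (1 + (L/π)²)∫(u')²; dividing yields the same α.) With (π/L)² = π^2/36 and c = -1/8, the largest admissible constant is α = ((π/L)² + c)/((π/L)² + 1).
Simplifying, α = (-9/2 + π^2)/(π^2 + 36).


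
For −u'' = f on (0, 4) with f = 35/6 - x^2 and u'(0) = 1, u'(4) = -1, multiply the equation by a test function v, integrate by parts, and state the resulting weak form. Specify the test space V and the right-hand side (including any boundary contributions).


V = H^1(0, 4) (v unrestricted at boundary; u is determined up to an additive constant); weak form: ∫_0^4 u'v' dx = ∫_0^4 (35/6 - x^2) v dx − v(4) − v(0) for all v ∈ V.

Multiply both sides by a test function v and integrate from 0 to 4:
  ∫_0^4 −u''(x) v(x) dx = ∫_0^4 f(x) v(x) dx.
Integrate the LHS by parts once:
  ∫_0^4 −u'' v dx = −[u'(x) v(x)]_0^4 + ∫_0^4 u'(x) v'(x) dx.
Thus ∫_0^4 u'(x) v'(x) dx = ∫_0^4 f(x) v(x) dx + [u'(x) v(x)]_0^4.
Choose V so that boundary terms are either known or forced to vanish.
u has inhomogeneous Neumann u'(0) = 1, u'(4) = -1. [u' v]_0^4 = (-1)·v(4) − (1)·v(0) = − v(4) − v(0). Take V = H^1(0, 4); boundary term becomes part of RHS.
Weak formulation: find u (satisfying any essential BC) such that ∫_0^4 u'(x) v'(x) dx = ∫_0^4 f v dx − v(4) − v(0) for all v ∈ V (Neumann data are natural BCs: they enter the RHS as boundary terms).
Substituting f(x) = 35/6 - x^2, the right-hand side is ∫_0^4 (35/6 - x^2) v dx − v(4) − v(0).
Compatibility check (pure Neumann): taking v ≡ 1 ∈ V gives 0 = ∫_0^4 f dx + (-1) − (1), i.e. ∫_0^4 f dx must equal u'(0) − u'(4) = 2. Indeed ∫_0^4 (35/6 - x^2) dx = 2, so the data are compatible. The solution is then unique only up to an additive constant (fix it e.g. by requiring ∫_0^4 u dx = 0).


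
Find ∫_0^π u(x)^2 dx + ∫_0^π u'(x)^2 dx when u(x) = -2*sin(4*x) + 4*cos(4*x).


||u||_{H^1(0,π)}^2 = 170*π

u'(x) = -16*sin(4*x) - 8*cos(4*x).
Expand u² and (u')² and integrate term by term on (0, π), using: for integers n ≥ 1, ∫_0^π sin²(nx) dx = ∫_0^π cos²(nx) dx = π/2; for n ≠ n', ∫_0^π sin(nx)sin(n'x) dx = ∫_0^π cos(nx)cos(n'x) dx = 0; and by product-to-sum, ∫_0^π sin(nx)cos(n'x) dx = ½∫_0^π [sin((n+n')x) + sin((n−n')x)] dx, which is 0 when n+n' is even and 2n/(n²−n'²) when n+n' is odd (it need not vanish on (0, π)).
  u² squared terms: (-2)²·∫sin(4x)² dx = 4·π/2 = 2*π;  (4)²·∫cos(4x)² dx = 16·π/2 = 8*π.
  u² cross terms: 2·(-2)·(4)·∫sin(4x)·cos(4x) dx = -16·(0) = 0.
  So ∫_0^π u² dx = 2*π + 8*π + 0 = 10*π.
  (u')² squared terms: (-16)²·∫sin(4x)² dx = 256·π/2 = 128*π;  (-8)²·∫cos(4x)² dx = 64·π/2 = 32*π.
  (u')² cross terms: 2·(-16)·(-8)·∫sin(4x)·cos(4x) dx = 256·(0) = 0.
  So ∫_0^π (u')² dx = 128*π + 32*π + 0 = 160*π.
||u||_{H^1}^2 = (10*π) + (160*π) = 170*π.


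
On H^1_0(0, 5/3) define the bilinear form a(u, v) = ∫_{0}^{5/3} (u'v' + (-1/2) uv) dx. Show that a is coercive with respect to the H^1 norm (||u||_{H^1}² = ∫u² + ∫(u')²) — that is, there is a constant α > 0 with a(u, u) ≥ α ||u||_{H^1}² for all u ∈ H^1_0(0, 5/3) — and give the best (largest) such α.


α = (-25 + 18*π^2)/(2*(25 + 9*π^2))

Coercivity of a(·,·) on H^1_0(0, 5/3) means a(u, u) ≥ α ||u||_{H^1}² for every u ∈ H^1_0.
The interval has length L = 5/3, and Poincaré/coercivity depend only on L. Here a(u, u) = ∫(u')² + (-1/2)·∫u².
Here c = -1/2 < 0 with |c| < (π/L)² = 9*π^2/25, so coercivity still holds. The condition a(u,u) ≥ α||u||_{H^1}² reads (1−α)∫(u')² ≥ (α−c)∫u². Any admissible α is ≤ 1 (rapidly oscillating u have ∫u²/∫(u')² → 0), and α = 1 would force 0 ≥ (1−c)∫u², impossible since c < 1; so 1−α > 0. By the sharp Poincaré inequality on H^1_0 of an interval of length L, ∫(u')² ≥ (π/L)²∫u² with equality for the first sine mode sin(π(x−x₀)/L) (x₀ the left endpoint), so the inequality holds for all u iff (1−α)(π/L)² ≥ α − c, i.e. α ≤ ((π/L)² + c)/((π/L)² + 1) = (1 + c(L/π)²)/(1 + (L/π)²). (Direct route, valid since c ≤ 0: Poincaré gives c∫u² ≥ c(L/π)²∫(u')², so a(u,u) ≥ (1 + c(L/π)²)∫(u')², while ||u||_{H^1}² ≤ (1 + (L/π)²)∫(u')²; dividing yields the same α.) With (π/L)² = 9*π^2/25 and c = -1/2, the largest admissible constant is α = ((π/L)² + c)/((π/L)² + 1).
Simplifying, α = (-25 + 18*π^2)/(2*(25 + 9*π^2)).


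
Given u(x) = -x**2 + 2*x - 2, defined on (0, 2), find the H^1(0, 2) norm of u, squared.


||u||_{H^1}^2 = 32/5

The H^1 norm (squared) on an interval (0, L) is
  ||u||_{H^1}^2 = ∫_0^L u(x)^2 dx + ∫_0^L u'(x)^2 dx.
Compute u'(x) = 2 - 2*x.
Then u(x)^2 = x**4 - 4*x**3 + 8*x**2 - 8*x + 4 and u'(x)^2 = 4*x**2 - 8*x + 4.
Integrate each monomial from 0 to 2 using ∫_0^2 c·x^n dx = c·2^(n+1)/(n+1):
  ∫_0^2 u(x)^2 dx = ∫_0^2 (x^4 - 4*x^3 + 8*x^2 - 8*x + 4) dx. Term by term:
    ∫_0^2 x^4 dx = 32/5;  ∫_0^2 -4*x^3 dx = -16;  ∫_0^2 8*x^2 dx = 64/3;
    ∫_0^2 -8*x dx = -16;  ∫_0^2 4 dx = 8.
  Sum: 32/5 − 16 + 64/3 − 16 + 8 = 56/15.
  ∫_0^2 u'(x)^2 dx = ∫_0^2 (4*x^2 - 8*x + 4) dx. Term by term:
    ∫_0^2 4*x^2 dx = 32/3;  ∫_0^2 -8*x dx = -16;  ∫_0^2 4 dx = 8.
  Sum: 32/3 − 16 + 8 = 8/3.
Adding: ||u||_{H^1}^2 = 56/15 + 8/3 = 32/5.


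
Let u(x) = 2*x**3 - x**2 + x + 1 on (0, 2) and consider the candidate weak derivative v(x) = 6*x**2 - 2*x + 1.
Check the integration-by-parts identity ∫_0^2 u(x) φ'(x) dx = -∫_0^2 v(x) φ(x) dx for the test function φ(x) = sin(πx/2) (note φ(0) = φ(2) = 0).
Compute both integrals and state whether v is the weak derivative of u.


LHS = -44/π + 192/π^3, RHS = -44/π + 192/π^3. Yes, v = u' weakly.

u(x) = 2*x**3 - x**2 + x + 1, classical derivative u'(x) = 6*x**2 - 2*x + 1.
φ(x) = sin(πx/2), so φ'(x) = π*cos(π*x/2)/2.
Note φ(0) = φ(2) = 0, so the boundary term u·φ vanishes.
LHS = ∫_0^2 u(x) φ'(x) dx = ∫_0^2 (π*x^3*cos(π*x/2) - π*x^2*cos(π*x/2)/2 + π*x*cos(π*x/2)/2 + π*cos(π*x/2)/2) dx. Term by term:
  ∫_0^2 π*cos(π*x/2)/2 dx = 0;  ∫_0^2 π*x^3*cos(π*x/2) dx = -48/π + 192/π^3;  ∫_0^2 π*x*cos(π*x/2)/2 dx = -4/π;
  ∫_0^2 -π*x^2*cos(π*x/2)/2 dx = 8/π.
Sum: 0 + -48/π + 192/π^3 − 4/π + 8/π = -44/π + 192/π^3.
So LHS = -44/π + 192/π^3.
∫_0^2 v(x) φ(x) dx = ∫_0^2 (6*x^2*sin(π*x/2) - 2*x*sin(π*x/2) + sin(π*x/2)) dx. Term by term:
  ∫_0^2 -2*x*sin(π*x/2) dx = -8/π;  ∫_0^2 6*x^2*sin(π*x/2) dx = -192/π^3 + 48/π;  ∫_0^2 sin(π*x/2) dx = 4/π.
Sum: -8/π + -192/π^3 + 48/π + 4/π = -192/π^3 + 44/π.
So RHS = -∫_0^2 v(x) φ(x) dx = -44/π + 192/π^3.
LHS = RHS, so the identity holds for this test φ.
Moreover u is smooth here and v(x) = u'(x) = 6*x**2 - 2*x + 1 pointwise, so the identity holds for every test function. Hence v is the weak derivative of u.


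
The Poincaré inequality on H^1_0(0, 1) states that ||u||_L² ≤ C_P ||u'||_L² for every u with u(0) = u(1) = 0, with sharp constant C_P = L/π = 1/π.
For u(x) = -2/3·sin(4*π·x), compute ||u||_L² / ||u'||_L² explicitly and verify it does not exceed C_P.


||u||_L² / ||u'||_L² = 1/(4*π) < C_P = 1/π.

u(x) = -2/3·sin(4*π·x), so u'(x) = -8*π*cos(4*π*x)/3.
Writing u(x) = A·sin(kπx/L) with A = -2/3 and k = 4, use ∫_0^L sin²(kπx/L) dx = L/2 and ∫_0^L cos²(kπx/L) dx = L/2.
u² = 4/9·sin²(4*π·x) and (u')² = 64*π^2/9·cos²(4*π·x), and each of sin², cos² integrates to L/2 = 1/2 over (0, 1).
∫_0^1 u² dx = 2/9, so ||u||_L² = sqrt(2)/3.
∫_0^1 (u')² dx = 32*π^2/9, so ||u'||_L² = 4*sqrt(2)*π/3.
Ratio ||u||_L² / ||u'||_L² = 1/(4*π).
Sharp Poincaré constant on H^1_0(0, 1) is C_P = L/π = 1/π, achieved by sin(π·x).
This is the k = 4 harmonic; the ratio L/(kπ) is strictly less than C_P = L/π, consistent with the sharp inequality ||u||_L² ≤ C_P ||u'||_L².


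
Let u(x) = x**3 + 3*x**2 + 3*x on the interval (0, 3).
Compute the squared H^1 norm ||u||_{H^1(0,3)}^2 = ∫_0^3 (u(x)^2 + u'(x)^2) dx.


||u||_{H^1}^2 = 284013/70

The H^1 norm (squared) on an interval (0, L) is
  ||u||_{H^1}^2 = ∫_0^L u(x)^2 dx + ∫_0^L u'(x)^2 dx.
Compute u'(x) = 3*x**2 + 6*x + 3.
Then u(x)^2 = x**6 + 6*x**5 + 15*x**4 + 18*x**3 + 9*x**2 and u'(x)^2 = 9*x**4 + 36*x**3 + 54*x**2 + 36*x + 9.
Integrate each monomial from 0 to 3 using ∫_0^3 c·x^n dx = c·3^(n+1)/(n+1):
  ∫_0^3 u(x)^2 dx = ∫_0^3 (x^6 + 6*x^5 + 15*x^4 + 18*x^3 + 9*x^2) dx. Term by term:
    ∫_0^3 x^6 dx = 2187/7;  ∫_0^3 6*x^5 dx = 729;  ∫_0^3 15*x^4 dx = 729;
    ∫_0^3 18*x^3 dx = 729/2;  ∫_0^3 9*x^2 dx = 81.
  Sum: 2187/7 + 729 + 729 + 729/2 + 81 = 31023/14.
  ∫_0^3 u'(x)^2 dx = ∫_0^3 (9*x^4 + 36*x^3 + 54*x^2 + 36*x + 9) dx. Term by term:
    ∫_0^3 9*x^4 dx = 2187/5;  ∫_0^3 36*x^3 dx = 729;  ∫_0^3 54*x^2 dx = 486;
    ∫_0^3 36*x dx = 162;  ∫_0^3 9 dx = 27.
  Sum: 2187/5 + 729 + 486 + 162 + 27 = 9207/5.
Adding: ||u||_{H^1}^2 = 31023/14 + 9207/5 = 284013/70.


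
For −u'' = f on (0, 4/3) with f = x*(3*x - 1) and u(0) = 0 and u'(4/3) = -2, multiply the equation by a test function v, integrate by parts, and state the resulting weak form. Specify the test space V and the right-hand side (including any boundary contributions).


V = {v ∈ H^1(0, 4/3) : v(0) = 0} (test functions vanish at x = 0 where u is specified); weak form: ∫_0^4/3 u'v' dx = ∫_0^4/3 (x*(3*x - 1)) v dx − 2·v(4/3) for all v ∈ V.

Multiply both sides by a test function v and integrate from 0 to 4/3:
  ∫_0^4/3 −u''(x) v(x) dx = ∫_0^4/3 f(x) v(x) dx.
Integrate the LHS by parts once:
  ∫_0^4/3 −u'' v dx = −[u'(x) v(x)]_0^4/3 + ∫_0^4/3 u'(x) v'(x) dx.
Thus ∫_0^4/3 u'(x) v'(x) dx = ∫_0^4/3 f(x) v(x) dx + [u'(x) v(x)]_0^4/3.
Choose V so that boundary terms are either known or forced to vanish.
Mixed BC: u(0) = 0 (Dirichlet) and u'(4/3) = -2 (Neumann). Define V = {v ∈ H^1(0, 4/3) : v(0) = 0}. Then [u' v]_0^4/3 = u'(4/3)·v(4/3) − u'(0)·0 = − 2·v(4/3).
Weak formulation: find u (satisfying any essential BC) such that ∫_0^4/3 u'(x) v'(x) dx = ∫_0^4/3 f v dx − 2·v(4/3) for all v ∈ V (Dirichlet at 0 absorbed into V; Neumann datum at x = 4/3 contributes the boundary term).
Substituting f(x) = x*(3*x - 1), the right-hand side is ∫_0^4/3 (x*(3*x - 1)) v dx − 2·v(4/3).


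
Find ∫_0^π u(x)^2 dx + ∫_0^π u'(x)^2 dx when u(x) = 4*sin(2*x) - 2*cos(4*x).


||u||_{H^1(0,π)}^2 = 74*π

u'(x) = 8*sin(4*x) + 8*cos(2*x).
Expand u² and (u')² and integrate term by term on (0, π), using: for integers n ≥ 1, ∫_0^π sin²(nx) dx = ∫_0^π cos²(nx) dx = π/2; for n ≠ n', ∫_0^π sin(nx)sin(n'x) dx = ∫_0^π cos(nx)cos(n'x) dx = 0; and by product-to-sum, ∫_0^π sin(nx)cos(n'x) dx = ½∫_0^π [sin((n+n')x) + sin((n−n')x)] dx, which is 0 when n+n' is even and 2n/(n²−n'²) when n+n' is odd (it need not vanish on (0, π)).
  u² squared terms: (-2)²·∫cos(4x)² dx = 4·π/2 = 2*π;  (4)²·∫sin(2x)² dx = 16·π/2 = 8*π.
  u² cross terms: 2·(-2)·(4)·∫cos(4x)·sin(2x) dx = -16·(0) = 0.
  So ∫_0^π u² dx = 2*π + 8*π + 0 = 10*π.
  (u')² squared terms: (8)²·∫cos(2x)² dx = 64·π/2 = 32*π;  (8)²·∫sin(4x)² dx = 64·π/2 = 32*π.
  (u')² cross terms: 2·(8)·(8)·∫cos(2x)·sin(4x) dx = 128·(0) = 0.
  So ∫_0^π (u')² dx = 32*π + 32*π + 0 = 64*π.
||u||_{H^1}^2 = (10*π) + (64*π) = 74*π.


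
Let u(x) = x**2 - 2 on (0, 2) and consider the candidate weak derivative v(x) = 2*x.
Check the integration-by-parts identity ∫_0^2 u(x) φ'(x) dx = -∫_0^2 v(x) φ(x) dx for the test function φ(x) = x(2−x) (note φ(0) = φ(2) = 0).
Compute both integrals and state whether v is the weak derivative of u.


LHS = -8/3, RHS = -8/3. Yes, v = u' weakly.

u(x) = x**2 - 2, classical derivative u'(x) = 2*x.
φ(x) = x(2−x), so φ'(x) = 2 - 2*x.
Note φ(0) = φ(2) = 0, so the boundary term u·φ vanishes.
LHS = ∫_0^2 u(x) φ'(x) dx = ∫_0^2 (-2*x^3 + 2*x^2 + 4*x - 4) dx. Term by term:
  ∫_0^2 -2*x^3 dx = -8;  ∫_0^2 2*x^2 dx = 16/3;  ∫_0^2 4*x dx = 8;
  ∫_0^2 -4 dx = -8.
Sum: -8 + 16/3 + 8 − 8 = -8/3.
So LHS = -8/3.
∫_0^2 v(x) φ(x) dx = ∫_0^2 (-2*x^3 + 4*x^2) dx. Term by term:
  ∫_0^2 -2*x^3 dx = -8;  ∫_0^2 4*x^2 dx = 32/3.
Sum: -8 + 32/3 = 8/3.
So RHS = -∫_0^2 v(x) φ(x) dx = -8/3.
LHS = RHS, so the identity holds for this test φ.
Moreover u is smooth here and v(x) = u'(x) = 2*x pointwise, so the identity holds for every test function. Hence v is the weak derivative of u.


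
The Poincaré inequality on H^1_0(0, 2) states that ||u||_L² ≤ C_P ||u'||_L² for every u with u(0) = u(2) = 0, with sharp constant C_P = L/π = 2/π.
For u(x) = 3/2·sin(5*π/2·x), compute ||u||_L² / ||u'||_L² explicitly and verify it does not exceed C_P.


||u||_L² / ||u'||_L² = 2/(5*π) < C_P = 2/π.

u(x) = 3/2·sin(5*π/2·x), so u'(x) = 15*π*cos(5*π*x/2)/4.
Writing u(x) = A·sin(kπx/L) with A = 3/2 and k = 5, use ∫_0^L sin²(kπx/L) dx = L/2 and ∫_0^L cos²(kπx/L) dx = L/2.
u² = 9/4·sin²(5*π/2·x) and (u')² = 225*π^2/16·cos²(5*π/2·x), and each of sin², cos² integrates to L/2 = 1 over (0, 2).
∫_0^2 u² dx = 9/4, so ||u||_L² = 3/2.
∫_0^2 (u')² dx = 225*π^2/16, so ||u'||_L² = 15*π/4.
Ratio ||u||_L² / ||u'||_L² = 2/(5*π).
Sharp Poincaré constant on H^1_0(0, 2) is C_P = L/π = 2/π, achieved by sin(π/2·x).
This is the k = 5 harmonic; the ratio L/(kπ) is strictly less than C_P = L/π, consistent with the sharp inequality ||u||_L² ≤ C_P ||u'||_L².


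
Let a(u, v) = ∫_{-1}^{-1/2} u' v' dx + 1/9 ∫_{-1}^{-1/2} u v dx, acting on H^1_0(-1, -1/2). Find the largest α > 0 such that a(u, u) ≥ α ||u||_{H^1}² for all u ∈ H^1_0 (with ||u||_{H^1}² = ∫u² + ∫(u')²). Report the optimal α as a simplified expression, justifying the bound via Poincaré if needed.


α = (1 + 36*π^2)/(9*(1 + 4*π^2))

Coercivity of a(·,·) on H^1_0(-1, -1/2) means a(u, u) ≥ α ||u||_{H^1}² for every u ∈ H^1_0.
The interval has length L = 1/2, and Poincaré/coercivity depend only on L. Here a(u, u) = ∫(u')² + (1/9)·∫u².
Here 0 < c = 1/9 < 1. The condition a(u,u) ≥ α||u||_{H^1}² reads (1−α)∫(u')² ≥ (α−c)∫u². Any admissible α is ≤ 1 (rapidly oscillating u have ∫u²/∫(u')² → 0), and α = 1 would force 0 ≥ (1−c)∫u², impossible since c < 1; so 1−α > 0. By the sharp Poincaré inequality on H^1_0 of an interval of length L, ∫(u')² ≥ (π/L)²∫u² with equality for the first sine mode sin(π(x−x₀)/L) (x₀ the left endpoint), so the inequality holds for all u iff (1−α)(π/L)² ≥ α − c, i.e. α ≤ ((π/L)² + c)/((π/L)² + 1) = (1 + c(L/π)²)/(1 + (L/π)²). With (π/L)² = 4*π^2 and c = 1/9, the largest admissible constant is α = ((π/L)² + c)/((π/L)² + 1).
Simplifying, α = (1 + 36*π^2)/(9*(1 + 4*π^2)).


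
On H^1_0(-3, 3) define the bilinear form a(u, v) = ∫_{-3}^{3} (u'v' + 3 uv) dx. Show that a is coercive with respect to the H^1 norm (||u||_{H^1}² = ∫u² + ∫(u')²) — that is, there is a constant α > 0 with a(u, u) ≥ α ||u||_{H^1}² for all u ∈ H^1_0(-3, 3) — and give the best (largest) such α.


α = 1

Coercivity of a(·,·) on H^1_0(-3, 3) means a(u, u) ≥ α ||u||_{H^1}² for every u ∈ H^1_0.
The interval has length L = 6, and Poincaré/coercivity depend only on L. Here a(u, u) = ∫(u')² + (3)·∫u².
Here c = 3 ≥ 1, so a(u,u) = ∫(u')² + c∫u² ≥ ∫(u')² + ∫u² = ||u||_{H^1}², i.e. α = 1 works. No larger α is possible: a(u,u) ≥ α||u||_{H^1}² means (1−α)∫(u')² ≥ (α−c)∫u², and for the modes u_n = sin(nπ(x−x₀)/L) (x₀ the left endpoint) one has ∫u_n²/∫(u_n')² = (L/(nπ))² → 0, so a(u_n,u_n)/||u_n||_{H^1}² → 1. Hence the optimal constant is α = 1.
Therefore α = 1.


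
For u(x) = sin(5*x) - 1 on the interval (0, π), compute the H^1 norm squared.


||u||_{H^1(0,π)}^2 = -4/5 + 14*π

u'(x) = 5*cos(5*x).
Expand u² and (u')² and integrate term by term on (0, π), using: for integers n ≥ 1, ∫_0^π sin²(nx) dx = ∫_0^π cos²(nx) dx = π/2; for n ≠ n', ∫_0^π sin(nx)sin(n'x) dx = ∫_0^π cos(nx)cos(n'x) dx = 0; and by product-to-sum, ∫_0^π sin(nx)cos(n'x) dx = ½∫_0^π [sin((n+n')x) + sin((n−n')x)] dx, which is 0 when n+n' is even and 2n/(n²−n'²) when n+n' is odd (it need not vanish on (0, π)). For the constant mode: ∫_0^π 1 dx = π, ∫_0^π cos(nx) dx = 0, ∫_0^π sin(nx) dx = (1−(−1)^n)/n.
  u² squared terms: (-1)²·∫1 dx = 1·π = π;  (1)²·∫sin(5x)² dx = 1·π/2 = π/2.
  u² cross terms: 2·(-1)·(1)·∫1·sin(5x) dx = -2·(2/5) = -4/5.
  So ∫_0^π u² dx = π + π/2 − 4/5 = -4/5 + 3*π/2.
  (u')² squared terms: (5)²·∫cos(5x)² dx = 25·π/2 = 25*π/2.
  So ∫_0^π (u')² dx = 25*π/2.
||u||_{H^1}^2 = (-4/5 + 3*π/2) + (25*π/2) = -4/5 + 14*π.


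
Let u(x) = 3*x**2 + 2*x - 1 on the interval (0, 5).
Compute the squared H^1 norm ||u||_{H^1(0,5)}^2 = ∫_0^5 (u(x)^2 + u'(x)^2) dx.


||u||_{H^1}^2 = 27575/3

The H^1 norm (squared) on an interval (0, L) is
  ||u||_{H^1}^2 = ∫_0^L u(x)^2 dx + ∫_0^L u'(x)^2 dx.
Compute u'(x) = 6*x + 2.
Then u(x)^2 = 9*x**4 + 12*x**3 - 2*x**2 - 4*x + 1 and u'(x)^2 = 36*x**2 + 24*x + 4.
Integrate each monomial from 0 to 5 using ∫_0^5 c·x^n dx = c·5^(n+1)/(n+1):
  ∫_0^5 u(x)^2 dx = ∫_0^5 (9*x^4 + 12*x^3 - 2*x^2 - 4*x + 1) dx. Term by term:
    ∫_0^5 9*x^4 dx = 5625;  ∫_0^5 12*x^3 dx = 1875;  ∫_0^5 -2*x^2 dx = -250/3;
    ∫_0^5 -4*x dx = -50;  ∫_0^5 1 dx = 5.
  Sum: 5625 + 1875 − 250/3 − 50 + 5 = 22115/3.
  ∫_0^5 u'(x)^2 dx = ∫_0^5 (36*x^2 + 24*x + 4) dx. Term by term:
    ∫_0^5 36*x^2 dx = 1500;  ∫_0^5 24*x dx = 300;  ∫_0^5 4 dx = 20.
  Sum: 1500 + 300 + 20 = 1820.
Adding: ||u||_{H^1}^2 = 22115/3 + 1820 = 27575/3.


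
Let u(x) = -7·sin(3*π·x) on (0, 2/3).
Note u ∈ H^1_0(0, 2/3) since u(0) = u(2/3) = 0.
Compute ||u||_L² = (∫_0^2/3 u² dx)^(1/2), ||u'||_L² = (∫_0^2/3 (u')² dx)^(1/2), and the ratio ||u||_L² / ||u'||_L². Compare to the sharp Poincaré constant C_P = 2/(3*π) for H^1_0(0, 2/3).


||u||_L² / ||u'||_L² = 1/(3*π) < C_P = 2/(3*π).

u(x) = -7·sin(3*π·x), so u'(x) = -21*π*cos(3*π*x).
Writing u(x) = A·sin(kπx/L) with A = -7 and k = 2, use ∫_0^L sin²(kπx/L) dx = L/2 and ∫_0^L cos²(kπx/L) dx = L/2.
u² = 49·sin²(3*π·x) and (u')² = 441*π^2·cos²(3*π·x), and each of sin², cos² integrates to L/2 = 1/3 over (0, 2/3).
∫_0^2/3 u² dx = 49/3, so ||u||_L² = 7*sqrt(3)/3.
∫_0^2/3 (u')² dx = 147*π^2, so ||u'||_L² = 7*sqrt(3)*π.
Ratio ||u||_L² / ||u'||_L² = 1/(3*π).
Sharp Poincaré constant on H^1_0(0, 2/3) is C_P = L/π = 2/(3*π), achieved by sin(3*π/2·x).
This is the k = 2 harmonic; the ratio L/(kπ) is strictly less than C_P = L/π, consistent with the sharp inequality ||u||_L² ≤ C_P ||u'||_L².


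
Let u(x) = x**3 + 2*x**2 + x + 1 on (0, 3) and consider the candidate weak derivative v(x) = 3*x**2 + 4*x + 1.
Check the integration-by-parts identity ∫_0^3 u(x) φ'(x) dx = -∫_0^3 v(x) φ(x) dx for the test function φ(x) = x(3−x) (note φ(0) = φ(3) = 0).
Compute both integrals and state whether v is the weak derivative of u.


LHS = -1359/20, RHS = -1359/20. Yes, v = u' weakly.

u(x) = x**3 + 2*x**2 + x + 1, classical derivative u'(x) = 3*x**2 + 4*x + 1.
φ(x) = x(3−x), so φ'(x) = 3 - 2*x.
Note φ(0) = φ(3) = 0, so the boundary term u·φ vanishes.
LHS = ∫_0^3 u(x) φ'(x) dx = ∫_0^3 (-2*x^4 - x^3 + 4*x^2 + x + 3) dx. Term by term:
  ∫_0^3 -2*x^4 dx = -486/5;  ∫_0^3 -x^3 dx = -81/4;  ∫_0^3 4*x^2 dx = 36;
  ∫_0^3 x dx = 9/2;  ∫_0^3 3 dx = 9.
Sum: -486/5 − 81/4 + 36 + 9/2 + 9 = -1359/20.
So LHS = -1359/20.
∫_0^3 v(x) φ(x) dx = ∫_0^3 (-3*x^4 + 5*x^3 + 11*x^2 + 3*x) dx. Term by term:
  ∫_0^3 -3*x^4 dx = -729/5;  ∫_0^3 5*x^3 dx = 405/4;  ∫_0^3 11*x^2 dx = 99;
  ∫_0^3 3*x dx = 27/2.
Sum: -729/5 + 405/4 + 99 + 27/2 = 1359/20.
So RHS = -∫_0^3 v(x) φ(x) dx = -1359/20.
LHS = RHS, so the identity holds for this test φ.
Moreover u is smooth here and v(x) = u'(x) = 3*x**2 + 4*x + 1 pointwise, so the identity holds for every test function. Hence v is the weak derivative of u.


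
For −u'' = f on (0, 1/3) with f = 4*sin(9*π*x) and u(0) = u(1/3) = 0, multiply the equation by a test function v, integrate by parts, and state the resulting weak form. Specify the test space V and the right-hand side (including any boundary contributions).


V = H^1_0(0, 1/3) (so v(0) = v(1/3) = 0); weak form: ∫_0^1/3 u'v' dx = ∫_0^1/3 (4*sin(9*π*x)) v dx for all v ∈ V.

Multiply both sides by a test function v and integrate from 0 to 1/3:
  ∫_0^1/3 −u''(x) v(x) dx = ∫_0^1/3 f(x) v(x) dx.
Integrate the LHS by parts once:
  ∫_0^1/3 −u'' v dx = −[u'(x) v(x)]_0^1/3 + ∫_0^1/3 u'(x) v'(x) dx.
Thus ∫_0^1/3 u'(x) v'(x) dx = ∫_0^1/3 f(x) v(x) dx + [u'(x) v(x)]_0^1/3.
Choose V so that boundary terms are either known or forced to vanish.
u is Dirichlet: u(0) = u(1/3) = 0. Let V = H^1_0(0, 1/3); then v(0) = v(1/3) = 0, and [u' v]_0^1/3 = 0.
Weak formulation: find u (satisfying any essential BC) such that ∫_0^1/3 u'(x) v'(x) dx = ∫_0^1/3 f v dx for all v ∈ V.
Substituting f(x) = 4*sin(9*π*x), the right-hand side is ∫_0^1/3 (4*sin(9*π*x)) v dx.


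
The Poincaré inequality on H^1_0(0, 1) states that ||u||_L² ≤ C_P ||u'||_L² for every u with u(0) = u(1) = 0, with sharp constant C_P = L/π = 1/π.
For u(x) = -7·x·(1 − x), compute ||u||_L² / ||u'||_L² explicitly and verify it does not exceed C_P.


||u||_L² / ||u'||_L² = sqrt(10)/10 < C_P = 1/π.

u(x) = -7·x·(1 − x), so u'(x) = 14*x - 7.
u(x) = -7·x·(1 − x) vanishes at x = 0 and x = 1, so u ∈ H^1_0(0, 1). Differentiate via the product rule and integrate the resulting polynomials term by term.
  ∫_0^1 u² dx = ∫_0^1 (49*x^4 - 98*x^3 + 49*x^2) dx. Term by term:
    ∫_0^1 49*x^4 dx = 49/5;  ∫_0^1 -98*x^3 dx = -49/2;  ∫_0^1 49*x^2 dx = 49/3.
  Sum: 49/5 − 49/2 + 49/3 = 49/30.
  ∫_0^1 (u')² dx = ∫_0^1 (196*x^2 - 196*x + 49) dx. Term by term:
    ∫_0^1 196*x^2 dx = 196/3;  ∫_0^1 -196*x dx = -98;  ∫_0^1 49 dx = 49.
  Sum: 196/3 − 98 + 49 = 49/3.
∫_0^1 u² dx = 49/30, so ||u||_L² = 7*sqrt(30)/30.
∫_0^1 (u')² dx = 49/3, so ||u'||_L² = 7*sqrt(3)/3.
Ratio ||u||_L² / ||u'||_L² = sqrt(10)/10.
Sharp Poincaré constant on H^1_0(0, 1) is C_P = L/π = 1/π, achieved by sin(π·x).
A polynomial bump cannot attain the sharp Poincaré constant (only the first sine eigenfunction does), so the ratio is strictly less than C_P, consistent with ||u||_L² ≤ C_P ||u'||_L².


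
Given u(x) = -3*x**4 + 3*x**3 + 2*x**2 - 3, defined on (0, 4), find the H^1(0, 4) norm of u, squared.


||u||_{H^1}^2 = 32597828/105

The H^1 norm (squared) on an interval (0, L) is
  ||u||_{H^1}^2 = ∫_0^L u(x)^2 dx + ∫_0^L u'(x)^2 dx.
Compute u'(x) = -12*x**3 + 9*x**2 + 4*x.
Then u(x)^2 = 9*x**8 - 18*x**7 - 3*x**6 + 12*x**5 + 22*x**4 - 18*x**3 - 12*x**2 + 9 and u'(x)^2 = 144*x**6 - 216*x**5 - 15*x**4 + 72*x**3 + 16*x**2.
Integrate each monomial from 0 to 4 using ∫_0^4 c·x^n dx = c·4^(n+1)/(n+1):
  ∫_0^4 u(x)^2 dx = ∫_0^4 (9*x^8 - 18*x^7 - 3*x^6 + 12*x^5 + 22*x^4 - 18*x^3 - 12*x^2 + 9) dx. Term by term:
    ∫_0^4 9*x^8 dx = 262144;  ∫_0^4 -18*x^7 dx = -147456;  ∫_0^4 -3*x^6 dx = -49152/7;
    ∫_0^4 12*x^5 dx = 8192;  ∫_0^4 22*x^4 dx = 22528/5;  ∫_0^4 -18*x^3 dx = -1152;
    ∫_0^4 -12*x^2 dx = -256;  ∫_0^4 9 dx = 36.
  Sum: 262144 − 147456 − 49152/7 + 8192 + 22528/5 − 1152 − 256 + 36 = 4164716/35.
  ∫_0^4 u'(x)^2 dx = ∫_0^4 (144*x^6 - 216*x^5 - 15*x^4 + 72*x^3 + 16*x^2) dx. Term by term:
    ∫_0^4 144*x^6 dx = 2359296/7;  ∫_0^4 -216*x^5 dx = -147456;  ∫_0^4 -15*x^4 dx = -3072;
    ∫_0^4 72*x^3 dx = 4608;  ∫_0^4 16*x^2 dx = 1024/3.
  Sum: 2359296/7 − 147456 − 3072 + 4608 + 1024/3 = 4020736/21.
Adding: ||u||_{H^1}^2 = 4164716/35 + 4020736/21 = 32597828/105.


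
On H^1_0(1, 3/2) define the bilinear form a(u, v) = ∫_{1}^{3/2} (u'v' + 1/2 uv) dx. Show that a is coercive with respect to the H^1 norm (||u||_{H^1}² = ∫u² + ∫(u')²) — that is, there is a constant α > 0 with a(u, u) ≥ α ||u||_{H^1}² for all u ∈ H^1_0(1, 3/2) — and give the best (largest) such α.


α = (1 + 8*π^2)/(2*(1 + 4*π^2))

Coercivity of a(·,·) on H^1_0(1, 3/2) means a(u, u) ≥ α ||u||_{H^1}² for every u ∈ H^1_0.
The interval has length L = 1/2, and Poincaré/coercivity depend only on L. Here a(u, u) = ∫(u')² + (1/2)·∫u².
Here 0 < c = 1/2 < 1. The condition a(u,u) ≥ α||u||_{H^1}² reads (1−α)∫(u')² ≥ (α−c)∫u². Any admissible α is ≤ 1 (rapidly oscillating u have ∫u²/∫(u')² → 0), and α = 1 would force 0 ≥ (1−c)∫u², impossible since c < 1; so 1−α > 0. By the sharp Poincaré inequality on H^1_0 of an interval of length L, ∫(u')² ≥ (π/L)²∫u² with equality for the first sine mode sin(π(x−x₀)/L) (x₀ the left endpoint), so the inequality holds for all u iff (1−α)(π/L)² ≥ α − c, i.e. α ≤ ((π/L)² + c)/((π/L)² + 1) = (1 + c(L/π)²)/(1 + (L/π)²). With (π/L)² = 4*π^2 and c = 1/2, the largest admissible constant is α = ((π/L)² + c)/((π/L)² + 1).
Simplifying, α = (1 + 8*π^2)/(2*(1 + 4*π^2)).


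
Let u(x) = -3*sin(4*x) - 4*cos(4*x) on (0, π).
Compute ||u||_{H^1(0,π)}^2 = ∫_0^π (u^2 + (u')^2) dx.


||u||_{H^1(0,π)}^2 = 425*π/2

u'(x) = 16*sin(4*x) - 12*cos(4*x).
Expand u² and (u')² and integrate term by term on (0, π), using: for integers n ≥ 1, ∫_0^π sin²(nx) dx = ∫_0^π cos²(nx) dx = π/2; for n ≠ n', ∫_0^π sin(nx)sin(n'x) dx = ∫_0^π cos(nx)cos(n'x) dx = 0; and by product-to-sum, ∫_0^π sin(nx)cos(n'x) dx = ½∫_0^π [sin((n+n')x) + sin((n−n')x)] dx, which is 0 when n+n' is even and 2n/(n²−n'²) when n+n' is odd (it need not vanish on (0, π)).
  u² squared terms: (-4)²·∫cos(4x)² dx = 16·π/2 = 8*π;  (-3)²·∫sin(4x)² dx = 9·π/2 = 9*π/2.
  u² cross terms: 2·(-4)·(-3)·∫cos(4x)·sin(4x) dx = 24·(0) = 0.
  So ∫_0^π u² dx = 8*π + 9*π/2 + 0 = 25*π/2.
  (u')² squared terms: (-12)²·∫cos(4x)² dx = 144·π/2 = 72*π;  (16)²·∫sin(4x)² dx = 256·π/2 = 128*π.
  (u')² cross terms: 2·(-12)·(16)·∫cos(4x)·sin(4x) dx = -384·(0) = 0.
  So ∫_0^π (u')² dx = 72*π + 128*π + 0 = 200*π.
||u||_{H^1}^2 = (25*π/2) + (200*π) = 425*π/2.


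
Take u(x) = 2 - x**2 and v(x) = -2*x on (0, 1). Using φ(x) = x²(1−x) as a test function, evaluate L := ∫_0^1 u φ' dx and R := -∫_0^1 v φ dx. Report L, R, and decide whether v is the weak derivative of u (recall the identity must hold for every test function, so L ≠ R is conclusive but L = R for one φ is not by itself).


LHS = 1/10, RHS = 1/10. Yes, v = u' weakly.

u(x) = 2 - x**2, classical derivative u'(x) = -2*x.
φ(x) = x²(1−x), so φ'(x) = x*(2 - 3*x).
Note φ(0) = φ(1) = 0, so the boundary term u·φ vanishes.
LHS = ∫_0^1 u(x) φ'(x) dx = ∫_0^1 (3*x^4 - 2*x^3 - 6*x^2 + 4*x) dx. Term by term:
  ∫_0^1 3*x^4 dx = 3/5;  ∫_0^1 -2*x^3 dx = -1/2;  ∫_0^1 -6*x^2 dx = -2;
  ∫_0^1 4*x dx = 2.
Sum: 3/5 − 1/2 − 2 + 2 = 1/10.
So LHS = 1/10.
∫_0^1 v(x) φ(x) dx = ∫_0^1 (2*x^4 - 2*x^3) dx. Term by term:
  ∫_0^1 2*x^4 dx = 2/5;  ∫_0^1 -2*x^3 dx = -1/2.
Sum: 2/5 − 1/2 = -1/10.
So RHS = -∫_0^1 v(x) φ(x) dx = 1/10.
LHS = RHS, so the identity holds for this test φ.
Moreover u is smooth here and v(x) = u'(x) = -2*x pointwise, so the identity holds for every test function. Hence v is the weak derivative of u.


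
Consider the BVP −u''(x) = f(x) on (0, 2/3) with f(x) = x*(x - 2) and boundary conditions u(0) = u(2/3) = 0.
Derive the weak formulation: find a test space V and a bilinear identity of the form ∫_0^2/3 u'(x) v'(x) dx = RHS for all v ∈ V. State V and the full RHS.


V = H^1_0(0, 2/3) (so v(0) = v(2/3) = 0); weak form: ∫_0^2/3 u'v' dx = ∫_0^2/3 (x*(x - 2)) v dx for all v ∈ V.

Multiply both sides by a test function v and integrate from 0 to 2/3:
  ∫_0^2/3 −u''(x) v(x) dx = ∫_0^2/3 f(x) v(x) dx.
Integrate the LHS by parts once:
  ∫_0^2/3 −u'' v dx = −[u'(x) v(x)]_0^2/3 + ∫_0^2/3 u'(x) v'(x) dx.
Thus ∫_0^2/3 u'(x) v'(x) dx = ∫_0^2/3 f(x) v(x) dx + [u'(x) v(x)]_0^2/3.
Choose V so that boundary terms are either known or forced to vanish.
u is Dirichlet: u(0) = u(2/3) = 0. Let V = H^1_0(0, 2/3); then v(0) = v(2/3) = 0, and [u' v]_0^2/3 = 0.
Weak formulation: find u (satisfying any essential BC) such that ∫_0^2/3 u'(x) v'(x) dx = ∫_0^2/3 f v dx for all v ∈ V.
Substituting f(x) = x*(x - 2), the right-hand side is ∫_0^2/3 (x*(x - 2)) v dx.
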